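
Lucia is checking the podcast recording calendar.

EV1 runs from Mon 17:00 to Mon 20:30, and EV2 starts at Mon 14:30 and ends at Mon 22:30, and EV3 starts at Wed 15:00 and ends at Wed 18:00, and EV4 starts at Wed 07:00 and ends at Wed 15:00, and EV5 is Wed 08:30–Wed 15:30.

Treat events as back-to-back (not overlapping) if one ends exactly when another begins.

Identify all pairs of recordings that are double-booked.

Two intervals overlap when each starts before the other ends.
Sorted by start: EV2, EV1, EV4, EV5, EV3.
EV1 starts before EV2 ends → EV2 and EV1 overlap.
EV4 starts after EV2 ends; EV2 is clear from here.
EV4 starts after EV1 ends; EV1 is clear from here.
EV5 starts before EV4 ends → EV4 and EV5 overlap.
EV3 starts exactly when EV4 ends (back-to-back, no overlap).
EV3 starts before EV5 ends → EV5 and EV3 overlap.

EV1 & EV2, EV3 & EV5, EV4 & EV5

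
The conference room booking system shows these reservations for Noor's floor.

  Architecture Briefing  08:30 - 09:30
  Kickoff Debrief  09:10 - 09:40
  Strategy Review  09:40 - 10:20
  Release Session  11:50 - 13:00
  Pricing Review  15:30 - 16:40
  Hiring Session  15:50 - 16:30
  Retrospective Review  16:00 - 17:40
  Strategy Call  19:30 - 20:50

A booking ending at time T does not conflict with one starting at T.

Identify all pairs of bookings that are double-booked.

Sorted by start: Architecture Briefing, Kickoff Debrief, Strategy Review, Release Session, Pricing Review, Hiring Session, Retrospective Review, Strategy Call.
Kickoff Debrief starts before Architecture Briefing ends → Architecture Briefing and Kickoff Debrief overlap.
Strategy Review starts after Architecture Briefing ends; Architecture Briefing is clear from here.
Strategy Review starts exactly when Kickoff Debrief ends (back-to-back, no overlap); Kickoff Debrief is clear from here.
Release Session starts after Strategy Review ends; Strategy Review is clear from here.
Pricing Review starts after Release Session ends; Release Session is clear from here.
Hiring Session starts before Pricing Review ends → Pricing Review and Hiring Session overlap.
Retrospective Review starts before Pricing Review ends → Pricing Review and Retrospective Review overlap.
Strategy Call starts after Pricing Review ends.
Retrospective Review starts before Hiring Session ends → Hiring Session and Retrospective Review overlap.
Strategy Call starts after Hiring Session ends.
Strategy Call starts after Retrospective Review ends.

Architecture Briefing & Kickoff Debrief, Hiring Session & Pricing Review, Hiring Session & Retrospective Review, Pricing Review & Retrospective Review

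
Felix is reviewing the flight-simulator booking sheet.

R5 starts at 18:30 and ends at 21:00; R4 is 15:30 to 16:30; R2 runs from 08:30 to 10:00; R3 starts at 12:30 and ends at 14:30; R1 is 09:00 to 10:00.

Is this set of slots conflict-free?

No

Check each pair: they overlap iff neither finishes before the other starts.
Sorted by start: R2, R1, R3, R4, R5.
R1 starts before R2 ends → R2 and R1 overlap.
That's a conflict, so the schedule is not conflict-free.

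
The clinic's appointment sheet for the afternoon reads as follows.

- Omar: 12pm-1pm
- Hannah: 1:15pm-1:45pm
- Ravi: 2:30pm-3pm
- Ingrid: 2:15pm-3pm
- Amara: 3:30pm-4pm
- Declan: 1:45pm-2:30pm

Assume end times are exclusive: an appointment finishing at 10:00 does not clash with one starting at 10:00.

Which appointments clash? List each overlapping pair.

Declan & Ingrid, Ingrid & Ravi

Two intervals overlap when each starts before the other ends.
Sorted by start: Omar, Hannah, Declan, Ingrid, Ravi, Amara.
Hannah starts after Omar ends — done with Omar.
Declan starts exactly when Hannah ends (back-to-back, no overlap) — done with Hannah.
Ingrid starts before Declan ends → Declan and Ingrid overlap.
Ravi starts exactly when Declan ends (back-to-back, no overlap) — done with Declan.
Ravi starts before Ingrid ends → Ingrid and Ravi overlap.
Amara starts after Ingrid ends.
Amara starts after Ravi ends.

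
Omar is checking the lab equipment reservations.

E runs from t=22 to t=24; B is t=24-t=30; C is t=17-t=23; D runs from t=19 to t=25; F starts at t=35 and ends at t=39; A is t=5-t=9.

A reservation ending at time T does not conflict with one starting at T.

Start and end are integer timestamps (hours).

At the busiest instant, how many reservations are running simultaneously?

3

Sort all start/end points and keep a running count:
t=5 start A → 1
t=9 end A → 0
t=17 start C → 1
t=19 start D → 2
t=22 start E → 3
t=23 end C → 2
t=24 end E → 1
t=24 start B → 2
t=25 end D → 1
t=30 end B → 0
t=35 start F → 1
t=39 end F → 0
Peak is 3, at t=22 (C, D, E).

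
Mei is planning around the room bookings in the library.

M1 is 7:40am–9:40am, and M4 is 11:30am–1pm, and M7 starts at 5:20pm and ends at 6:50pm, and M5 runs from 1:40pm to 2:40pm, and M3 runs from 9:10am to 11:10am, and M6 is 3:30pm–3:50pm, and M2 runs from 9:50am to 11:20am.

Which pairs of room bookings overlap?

Check each pair: they overlap iff neither finishes before the other starts.
Sorted by start: M1, M3, M2, M4, M5, M6, M7.
M3 starts before M1 ends → M1 and M3 overlap.
M2 starts after M1 ends, so M1 has no further overlaps.
M2 starts before M3 ends → M3 and M2 overlap.
M4 starts after M3 ends, so M3 has no further overlaps.
M4 starts after M2 ends, so M2 has no further overlaps.
M5 starts after M4 ends, so M4 has no further overlaps.
M6 starts after M5 ends, so M5 has no further overlaps.
M7 starts after M6 ends.

M1 & M3, M2 & M3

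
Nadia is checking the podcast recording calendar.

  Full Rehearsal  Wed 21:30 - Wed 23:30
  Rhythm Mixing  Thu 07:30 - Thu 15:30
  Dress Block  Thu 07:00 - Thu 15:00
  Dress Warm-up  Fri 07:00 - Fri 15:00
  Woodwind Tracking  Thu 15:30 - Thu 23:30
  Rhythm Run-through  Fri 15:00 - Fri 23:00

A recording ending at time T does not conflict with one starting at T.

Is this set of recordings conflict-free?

No

Sorted by start: Full Rehearsal, Dress Block, Rhythm Mixing, Woodwind Tracking, Dress Warm-up, Rhythm Run-through.
Dress Block starts after Full Rehearsal ends — done with Full Rehearsal.
Rhythm Mixing starts before Dress Block ends → Dress Block and Rhythm Mixing overlap.
That's a conflict, so the schedule is not conflict-free.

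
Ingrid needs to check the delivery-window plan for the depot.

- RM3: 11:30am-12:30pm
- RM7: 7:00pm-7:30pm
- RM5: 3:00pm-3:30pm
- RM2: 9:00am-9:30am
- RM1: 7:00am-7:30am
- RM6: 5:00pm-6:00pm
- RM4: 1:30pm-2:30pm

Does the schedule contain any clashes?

No

Two intervals overlap when each starts before the other ends.
Sorted by start: RM1, RM2, RM3, RM4, RM5, RM6, RM7.
RM2 starts after RM1 ends, so nothing later overlaps RM1 either.
RM3 starts after RM2 ends, so nothing later overlaps RM2 either.
RM4 starts after RM3 ends, so nothing later overlaps RM3 either.
RM5 starts after RM4 ends, so nothing later overlaps RM4 either.
RM6 starts after RM5 ends, so nothing later overlaps RM5 either.
RM7 starts after RM6 ends.
Every pair is clear; the schedule has no overlaps.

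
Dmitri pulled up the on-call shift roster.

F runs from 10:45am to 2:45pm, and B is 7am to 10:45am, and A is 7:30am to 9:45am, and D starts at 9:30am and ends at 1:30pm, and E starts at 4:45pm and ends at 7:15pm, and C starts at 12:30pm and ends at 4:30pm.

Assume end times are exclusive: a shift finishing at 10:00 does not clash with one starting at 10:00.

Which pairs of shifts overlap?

Two intervals overlap when each starts before the other ends.
Sorted by start: B, A, D, F, C, E.
A starts before B ends → B and A overlap.
D starts before B ends → B and D overlap.
F starts exactly when B ends (back-to-back, no overlap) — done with B.
D starts before A ends → A and D overlap.
F starts after A ends — done with A.
F starts before D ends → D and F overlap.
C starts before D ends → D and C overlap.
E starts after D ends.
C starts before F ends → F and C overlap.
E starts after F ends.
E starts after C ends.

A & B, A & D, B & D, C & D, C & F, D & F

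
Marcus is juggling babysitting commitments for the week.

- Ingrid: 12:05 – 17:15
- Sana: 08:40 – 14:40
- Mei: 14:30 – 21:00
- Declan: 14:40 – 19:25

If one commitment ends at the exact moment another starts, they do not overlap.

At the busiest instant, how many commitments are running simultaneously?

Sweep the timeline, counting +1 at each start and −1 at each end (ends before starts at a tie):
08:40 start Sana → 1
12:05 start Ingrid → 2
14:30 start Mei → 3
14:40 end Sana → 2
14:40 start Declan → 3
17:15 end Ingrid → 2
19:25 end Declan → 1
21:00 end Mei → 0
Peak is 3, at 14:30 (Ingrid, Mei, Sana).

3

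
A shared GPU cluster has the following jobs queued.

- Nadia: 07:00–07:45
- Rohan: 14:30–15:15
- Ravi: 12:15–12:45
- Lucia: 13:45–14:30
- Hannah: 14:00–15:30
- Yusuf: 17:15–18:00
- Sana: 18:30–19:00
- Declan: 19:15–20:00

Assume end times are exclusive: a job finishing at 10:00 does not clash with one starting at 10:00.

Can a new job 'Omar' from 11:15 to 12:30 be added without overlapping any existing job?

Nadia: ends 07:45 at or before Omar starts 11:15 → clear.
Ravi: starts 12:15 before Omar ends 12:30, and ends 12:45 after Omar starts 11:15 → overlap.
Lucia: starts 13:45 at or after Omar ends 12:30 → clear.
Hannah: starts 14:00 at or after Omar ends 12:30 → clear.
Rohan: starts 14:30 at or after Omar ends 12:30 → clear.
Yusuf: starts 17:15 at or after Omar ends 12:30 → clear.
Sana: starts 18:30 at or after Omar ends 12:30 → clear.
Declan: starts 19:15 at or after Omar ends 12:30 → clear.
Omar overlaps Ravi.

No — it overlaps Ravi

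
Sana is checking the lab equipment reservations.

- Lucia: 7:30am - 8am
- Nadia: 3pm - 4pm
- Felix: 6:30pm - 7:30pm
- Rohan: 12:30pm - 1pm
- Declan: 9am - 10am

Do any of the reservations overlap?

Sorted by start: Lucia, Declan, Rohan, Nadia, Felix.
Declan starts after Lucia ends — done with Lucia.
Rohan starts after Declan ends — done with Declan.
Nadia starts after Rohan ends — done with Rohan.
Felix starts after Nadia ends.
Every pair is clear; the schedule has no overlaps.

No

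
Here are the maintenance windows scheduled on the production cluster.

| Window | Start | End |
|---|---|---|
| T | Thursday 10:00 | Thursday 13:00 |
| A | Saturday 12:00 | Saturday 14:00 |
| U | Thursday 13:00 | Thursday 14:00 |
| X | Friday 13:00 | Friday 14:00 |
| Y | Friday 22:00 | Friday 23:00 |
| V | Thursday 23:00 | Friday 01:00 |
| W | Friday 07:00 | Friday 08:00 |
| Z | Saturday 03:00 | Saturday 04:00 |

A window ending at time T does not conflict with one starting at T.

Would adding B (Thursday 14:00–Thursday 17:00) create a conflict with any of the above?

No — it doesn't clash with anything

T: ends Thursday 13:00 at or before B starts Thursday 14:00 → clear.
U: ends Thursday 14:00 at or before B starts Thursday 14:00 → clear.
V: starts Thursday 23:00 at or after B ends Thursday 17:00 → clear.
W: starts Friday 07:00 at or after B ends Thursday 17:00 → clear.
X: starts Friday 13:00 at or after B ends Thursday 17:00 → clear.
Y: starts Friday 22:00 at or after B ends Thursday 17:00 → clear.
Z: starts Saturday 03:00 at or after B ends Thursday 17:00 → clear.
A: starts Saturday 12:00 at or after B ends Thursday 17:00 → clear.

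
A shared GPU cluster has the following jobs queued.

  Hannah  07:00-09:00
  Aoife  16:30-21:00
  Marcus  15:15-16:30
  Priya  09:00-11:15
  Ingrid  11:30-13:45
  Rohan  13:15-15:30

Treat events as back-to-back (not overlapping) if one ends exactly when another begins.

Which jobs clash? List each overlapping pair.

Ingrid & Rohan, Marcus & Rohan

Sorted by start: Hannah, Priya, Ingrid, Rohan, Marcus, Aoife.
Priya starts exactly when Hannah ends (back-to-back, no overlap); Hannah is clear from here.
Ingrid starts after Priya ends; Priya is clear from here.
Rohan starts before Ingrid ends → Ingrid and Rohan overlap.
Marcus starts after Ingrid ends; Ingrid is clear from here.
Marcus starts before Rohan ends → Rohan and Marcus overlap.
Aoife starts after Rohan ends.
Aoife starts exactly when Marcus ends (back-to-back, no overlap).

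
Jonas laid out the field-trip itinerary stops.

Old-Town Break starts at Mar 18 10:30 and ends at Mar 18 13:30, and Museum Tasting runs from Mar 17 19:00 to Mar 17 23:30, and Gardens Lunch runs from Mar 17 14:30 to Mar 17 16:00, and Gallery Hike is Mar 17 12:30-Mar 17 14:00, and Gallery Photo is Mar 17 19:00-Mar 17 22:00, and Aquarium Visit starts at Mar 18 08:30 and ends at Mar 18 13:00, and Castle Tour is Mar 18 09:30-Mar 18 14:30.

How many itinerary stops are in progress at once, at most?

Sort all start/end points and keep a running count:
Mar 17 12:30 start Gallery Hike → 1
Mar 17 14:00 end Gallery Hike → 0
Mar 17 14:30 start Gardens Lunch → 1
Mar 17 16:00 end Gardens Lunch → 0
Mar 17 19:00 start Gallery Photo → 1
Mar 17 19:00 start Museum Tasting → 2
Mar 17 22:00 end Gallery Photo → 1
Mar 17 23:30 end Museum Tasting → 0
Mar 18 08:30 start Aquarium Visit → 1
Mar 18 09:30 start Castle Tour → 2
Mar 18 10:30 start Old-Town Break → 3
Mar 18 13:00 end Aquarium Visit → 2
Mar 18 13:30 end Old-Town Break → 1
Mar 18 14:30 end Castle Tour → 0
Peak is 3, at Mar 18 10:30 (Aquarium Visit, Castle Tour, Old-Town Break).

3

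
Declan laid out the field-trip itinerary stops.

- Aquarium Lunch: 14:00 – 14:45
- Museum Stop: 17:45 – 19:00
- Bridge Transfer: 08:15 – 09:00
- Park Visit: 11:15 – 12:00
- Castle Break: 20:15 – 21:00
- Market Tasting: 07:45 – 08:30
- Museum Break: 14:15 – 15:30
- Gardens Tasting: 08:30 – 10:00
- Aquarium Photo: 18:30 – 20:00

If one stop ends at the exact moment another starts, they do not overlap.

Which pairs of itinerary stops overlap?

Sorted by start: Market Tasting, Bridge Transfer, Gardens Tasting, Park Visit, Aquarium Lunch, Museum Break, Museum Stop, Aquarium Photo, Castle Break.
Bridge Transfer starts before Market Tasting ends → Market Tasting and Bridge Transfer overlap.
Gardens Tasting starts exactly when Market Tasting ends (back-to-back, no overlap), so Market Tasting has no further overlaps.
Gardens Tasting starts before Bridge Transfer ends → Bridge Transfer and Gardens Tasting overlap.
Park Visit starts after Bridge Transfer ends, so Bridge Transfer has no further overlaps.
Park Visit starts after Gardens Tasting ends, so Gardens Tasting has no further overlaps.
Aquarium Lunch starts after Park Visit ends, so Park Visit has no further overlaps.
Museum Break starts before Aquarium Lunch ends → Aquarium Lunch and Museum Break overlap.
Museum Stop starts after Aquarium Lunch ends, so Aquarium Lunch has no further overlaps.
Museum Stop starts after Museum Break ends, so Museum Break has no further overlaps.
Aquarium Photo starts before Museum Stop ends → Museum Stop and Aquarium Photo overlap.
Castle Break starts after Museum Stop ends.
Castle Break starts after Aquarium Photo ends.

Aquarium Lunch & Museum Break, Aquarium Photo & Museum Stop, Bridge Transfer & Gardens Tasting, Bridge Transfer & Market Tasting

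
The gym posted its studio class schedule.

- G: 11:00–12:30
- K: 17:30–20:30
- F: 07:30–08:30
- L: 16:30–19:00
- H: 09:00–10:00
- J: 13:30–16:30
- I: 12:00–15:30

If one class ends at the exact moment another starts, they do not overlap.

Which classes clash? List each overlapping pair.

G & I, I & J, K & L

Two intervals overlap when each starts before the other ends.
Sorted by start: F, H, G, I, J, L, K.
H starts after F ends; F is clear from here.
G starts after H ends; H is clear from here.
I starts before G ends → G and I overlap.
J starts after G ends; G is clear from here.
J starts before I ends → I and J overlap.
L starts after I ends; I is clear from here.
L starts exactly when J ends (back-to-back, no overlap); J is clear from here.
K starts before L ends → L and K overlap.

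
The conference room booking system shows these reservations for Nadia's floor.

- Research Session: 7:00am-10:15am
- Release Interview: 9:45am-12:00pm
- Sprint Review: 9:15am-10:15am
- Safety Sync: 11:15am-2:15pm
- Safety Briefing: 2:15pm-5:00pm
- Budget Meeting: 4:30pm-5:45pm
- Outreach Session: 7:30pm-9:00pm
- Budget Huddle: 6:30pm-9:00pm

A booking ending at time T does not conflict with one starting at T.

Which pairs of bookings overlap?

Sorted by start: Research Session, Sprint Review, Release Interview, Safety Sync, Safety Briefing, Budget Meeting, Budget Huddle, Outreach Session.
Sprint Review starts before Research Session ends → Research Session and Sprint Review overlap.
Release Interview starts before Research Session ends → Research Session and Release Interview overlap.
Safety Sync starts after Research Session ends — done with Research Session.
Release Interview starts before Sprint Review ends → Sprint Review and Release Interview overlap.
Safety Sync starts after Sprint Review ends — done with Sprint Review.
Safety Sync starts before Release Interview ends → Release Interview and Safety Sync overlap.
Safety Briefing starts after Release Interview ends — done with Release Interview.
Safety Briefing starts exactly when Safety Sync ends (back-to-back, no overlap) — done with Safety Sync.
Budget Meeting starts before Safety Briefing ends → Safety Briefing and Budget Meeting overlap.
Budget Huddle starts after Safety Briefing ends — done with Safety Briefing.
Budget Huddle starts after Budget Meeting ends — done with Budget Meeting.
Outreach Session starts before Budget Huddle ends → Budget Huddle and Outreach Session overlap.

Budget Huddle & Outreach Session, Budget Meeting & Safety Briefing, Release Interview & Research Session, Release Interview & Safety Sync, Release Interview & Sprint Review, Research Session & Sprint Review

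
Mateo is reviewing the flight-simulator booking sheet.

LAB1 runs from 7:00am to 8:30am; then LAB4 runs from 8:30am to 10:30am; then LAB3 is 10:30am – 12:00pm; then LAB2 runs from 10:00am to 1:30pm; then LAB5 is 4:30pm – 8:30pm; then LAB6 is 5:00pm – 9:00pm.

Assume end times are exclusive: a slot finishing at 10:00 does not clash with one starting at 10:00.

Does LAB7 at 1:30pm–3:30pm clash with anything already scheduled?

LAB1: ends 8:30am at or before LAB7 starts 1:30pm → clear.
LAB4: ends 10:30am at or before LAB7 starts 1:30pm → clear.
LAB2: ends 1:30pm at or before LAB7 starts 1:30pm → clear.
LAB3: ends 12:00pm at or before LAB7 starts 1:30pm → clear.
LAB5: starts 4:30pm at or after LAB7 ends 3:30pm → clear.
LAB6: starts 5:00pm at or after LAB7 ends 3:30pm → clear.

No — it doesn't clash with anything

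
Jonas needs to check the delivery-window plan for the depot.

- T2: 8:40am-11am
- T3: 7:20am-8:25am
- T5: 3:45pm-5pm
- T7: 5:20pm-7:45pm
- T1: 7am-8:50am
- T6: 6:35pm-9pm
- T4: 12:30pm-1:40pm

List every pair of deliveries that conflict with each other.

T1 & T2, T1 & T3, T6 & T7

Sorted by start: T1, T3, T2, T4, T5, T7, T6.
T3 starts before T1 ends → T1 and T3 overlap.
T2 starts before T1 ends → T1 and T2 overlap.
T4 starts after T1 ends — done with T1.
T2 starts after T3 ends — done with T3.
T4 starts after T2 ends — done with T2.
T5 starts after T4 ends — done with T4.
T7 starts after T5 ends — done with T5.
T6 starts before T7 ends → T7 and T6 overlap.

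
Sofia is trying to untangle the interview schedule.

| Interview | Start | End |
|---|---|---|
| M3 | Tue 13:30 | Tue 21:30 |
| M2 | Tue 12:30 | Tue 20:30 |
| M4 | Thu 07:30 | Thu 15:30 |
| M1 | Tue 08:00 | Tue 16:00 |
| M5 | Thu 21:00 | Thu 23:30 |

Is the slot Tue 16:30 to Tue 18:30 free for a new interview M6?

M1: ends Tue 16:00 at or before M6 starts Tue 16:30 → clear.
M2: starts Tue 12:30 before M6 ends Tue 18:30, and ends Tue 20:30 after M6 starts Tue 16:30 → overlap.
M3: starts Tue 13:30 before M6 ends Tue 18:30, and ends Tue 21:30 after M6 starts Tue 16:30 → overlap.
M4: starts Thu 07:30 at or after M6 ends Tue 18:30 → clear.
M5: starts Thu 21:00 at or after M6 ends Tue 18:30 → clear.
M6 overlaps M2, M3.

No — it overlaps M2, M3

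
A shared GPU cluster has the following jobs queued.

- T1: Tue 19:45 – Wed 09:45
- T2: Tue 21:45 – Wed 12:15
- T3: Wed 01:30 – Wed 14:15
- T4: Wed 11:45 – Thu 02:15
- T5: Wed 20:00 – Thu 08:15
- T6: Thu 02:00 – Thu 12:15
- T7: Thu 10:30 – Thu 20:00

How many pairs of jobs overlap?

9

Check each pair: they overlap iff neither finishes before the other starts.
Sorted by start: T1, T2, T3, T4, T5, T6, T7.
T2 starts before T1 ends → T1 and T2 overlap.
T3 starts before T1 ends → T1 and T3 overlap.
T4 starts after T1 ends — done with T1.
T3 starts before T2 ends → T2 and T3 overlap.
T4 starts before T2 ends → T2 and T4 overlap.
T5 starts after T2 ends — done with T2.
T4 starts before T3 ends → T3 and T4 overlap.
T5 starts after T3 ends — done with T3.
T5 starts before T4 ends → T4 and T5 overlap.
T6 starts before T4 ends → T4 and T6 overlap.
T7 starts after T4 ends.
T6 starts before T5 ends → T5 and T6 overlap.
T7 starts after T5 ends.
T7 starts before T6 ends → T6 and T7 overlap.
Overlapping pairs: T1 & T2, T1 & T3, T2 & T3, T2 & T4, T3 & T4, T4 & T5, T4 & T6, T5 & T6, T6 & T7 — 9 in total.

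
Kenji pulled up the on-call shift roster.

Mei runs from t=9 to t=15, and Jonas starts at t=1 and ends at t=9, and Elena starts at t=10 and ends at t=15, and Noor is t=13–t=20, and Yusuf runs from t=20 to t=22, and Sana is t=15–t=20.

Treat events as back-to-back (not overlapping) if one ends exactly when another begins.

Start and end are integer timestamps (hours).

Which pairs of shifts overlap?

Elena & Mei, Elena & Noor, Mei & Noor, Noor & Sana

Sorted by start: Jonas, Mei, Elena, Noor, Sana, Yusuf.
Mei starts exactly when Jonas ends (back-to-back, no overlap) — done with Jonas.
Elena starts before Mei ends → Mei and Elena overlap.
Noor starts before Mei ends → Mei and Noor overlap.
Sana starts exactly when Mei ends (back-to-back, no overlap) — done with Mei.
Noor starts before Elena ends → Elena and Noor overlap.
Sana starts exactly when Elena ends (back-to-back, no overlap) — done with Elena.
Sana starts before Noor ends → Noor and Sana overlap.
Yusuf starts exactly when Noor ends (back-to-back, no overlap).
Yusuf starts exactly when Sana ends (back-to-back, no overlap).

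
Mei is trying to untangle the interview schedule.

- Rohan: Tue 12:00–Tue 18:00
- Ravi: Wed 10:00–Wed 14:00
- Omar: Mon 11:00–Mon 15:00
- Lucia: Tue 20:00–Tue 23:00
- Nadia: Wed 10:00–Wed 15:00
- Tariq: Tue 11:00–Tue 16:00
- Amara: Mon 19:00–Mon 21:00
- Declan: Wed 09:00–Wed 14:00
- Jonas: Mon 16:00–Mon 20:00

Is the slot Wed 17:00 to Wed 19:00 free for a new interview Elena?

Omar: ends Mon 15:00 at or before Elena starts Wed 17:00 → clear.
Jonas: ends Mon 20:00 at or before Elena starts Wed 17:00 → clear.
Amara: ends Mon 21:00 at or before Elena starts Wed 17:00 → clear.
Tariq: ends Tue 16:00 at or before Elena starts Wed 17:00 → clear.
Rohan: ends Tue 18:00 at or before Elena starts Wed 17:00 → clear.
Lucia: ends Tue 23:00 at or before Elena starts Wed 17:00 → clear.
Declan: ends Wed 14:00 at or before Elena starts Wed 17:00 → clear.
Ravi: ends Wed 14:00 at or before Elena starts Wed 17:00 → clear.
Nadia: ends Wed 15:00 at or before Elena starts Wed 17:00 → clear.

Yes — the slot is free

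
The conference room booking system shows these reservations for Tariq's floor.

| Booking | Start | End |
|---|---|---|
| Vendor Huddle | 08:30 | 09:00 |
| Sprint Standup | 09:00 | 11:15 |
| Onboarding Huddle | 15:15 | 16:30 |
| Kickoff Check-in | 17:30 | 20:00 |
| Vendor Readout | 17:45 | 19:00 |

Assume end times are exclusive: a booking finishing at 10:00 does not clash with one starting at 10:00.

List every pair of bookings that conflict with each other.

Kickoff Check-in & Vendor Readout

Two intervals overlap when each starts before the other ends.
Sorted by start: Vendor Huddle, Sprint Standup, Onboarding Huddle, Kickoff Check-in, Vendor Readout.
Sprint Standup starts exactly when Vendor Huddle ends (back-to-back, no overlap); Vendor Huddle is clear from here.
Onboarding Huddle starts after Sprint Standup ends; Sprint Standup is clear from here.
Kickoff Check-in starts after Onboarding Huddle ends; Onboarding Huddle is clear from here.
Vendor Readout starts before Kickoff Check-in ends → Kickoff Check-in and Vendor Readout overlap.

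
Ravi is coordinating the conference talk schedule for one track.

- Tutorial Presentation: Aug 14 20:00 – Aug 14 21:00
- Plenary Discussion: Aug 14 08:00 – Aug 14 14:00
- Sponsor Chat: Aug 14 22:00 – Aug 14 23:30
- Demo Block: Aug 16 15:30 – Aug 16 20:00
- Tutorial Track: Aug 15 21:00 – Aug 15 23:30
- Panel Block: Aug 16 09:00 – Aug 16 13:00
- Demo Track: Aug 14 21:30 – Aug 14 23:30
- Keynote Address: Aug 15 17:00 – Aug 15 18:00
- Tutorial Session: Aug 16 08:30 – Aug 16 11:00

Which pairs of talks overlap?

Two intervals overlap when each starts before the other ends.
Sorted by start: Plenary Discussion, Tutorial Presentation, Demo Track, Sponsor Chat, Keynote Address, Tutorial Track, Tutorial Session, Panel Block, Demo Block.
Tutorial Presentation starts after Plenary Discussion ends, so Plenary Discussion has no further overlaps.
Demo Track starts after Tutorial Presentation ends, so Tutorial Presentation has no further overlaps.
Sponsor Chat starts before Demo Track ends → Demo Track and Sponsor Chat overlap.
Keynote Address starts after Demo Track ends, so Demo Track has no further overlaps.
Keynote Address starts after Sponsor Chat ends, so Sponsor Chat has no further overlaps.
Tutorial Track starts after Keynote Address ends, so Keynote Address has no further overlaps.
Tutorial Session starts after Tutorial Track ends, so Tutorial Track has no further overlaps.
Panel Block starts before Tutorial Session ends → Tutorial Session and Panel Block overlap.
Demo Block starts after Tutorial Session ends.
Demo Block starts after Panel Block ends.

Demo Track & Sponsor Chat, Panel Block & Tutorial Session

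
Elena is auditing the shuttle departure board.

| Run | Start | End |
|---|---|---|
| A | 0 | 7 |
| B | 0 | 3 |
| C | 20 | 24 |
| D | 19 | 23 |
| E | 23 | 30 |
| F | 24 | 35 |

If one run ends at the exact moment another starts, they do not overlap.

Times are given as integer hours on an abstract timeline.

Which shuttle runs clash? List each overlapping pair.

A & B, C & D, C & E, E & F

Check each pair: they overlap iff neither finishes before the other starts.
Sorted by start: A, B, D, C, E, F.
B starts before A ends → A and B overlap.
D starts after A ends, so nothing later overlaps A either.
D starts after B ends, so nothing later overlaps B either.
C starts before D ends → D and C overlap.
E starts exactly when D ends (back-to-back, no overlap), so nothing later overlaps D either.
E starts before C ends → C and E overlap.
F starts exactly when C ends (back-to-back, no overlap).
F starts before E ends → E and F overlap.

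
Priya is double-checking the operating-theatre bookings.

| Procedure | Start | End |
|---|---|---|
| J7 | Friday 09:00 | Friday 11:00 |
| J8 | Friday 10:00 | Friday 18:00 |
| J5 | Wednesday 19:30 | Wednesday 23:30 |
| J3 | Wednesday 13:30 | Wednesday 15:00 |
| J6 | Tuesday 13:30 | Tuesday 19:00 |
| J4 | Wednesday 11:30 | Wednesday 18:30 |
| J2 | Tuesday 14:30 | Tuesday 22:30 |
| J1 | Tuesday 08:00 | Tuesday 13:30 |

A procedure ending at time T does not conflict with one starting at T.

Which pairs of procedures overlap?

Sorted by start: J1, J6, J2, J4, J3, J5, J7, J8.
J6 starts exactly when J1 ends (back-to-back, no overlap); J1 is clear from here.
J2 starts before J6 ends → J6 and J2 overlap.
J4 starts after J6 ends; J6 is clear from here.
J4 starts after J2 ends; J2 is clear from here.
J3 starts before J4 ends → J4 and J3 overlap.
J5 starts after J4 ends; J4 is clear from here.
J5 starts after J3 ends; J3 is clear from here.
J7 starts after J5 ends; J5 is clear from here.
J8 starts before J7 ends → J7 and J8 overlap.

J2 & J6, J3 & J4, J7 & J8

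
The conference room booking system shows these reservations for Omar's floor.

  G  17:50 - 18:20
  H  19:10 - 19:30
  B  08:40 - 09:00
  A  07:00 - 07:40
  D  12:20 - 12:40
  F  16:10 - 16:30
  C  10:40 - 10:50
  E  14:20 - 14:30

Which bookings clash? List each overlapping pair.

none

Sorted by start: A, B, C, D, E, F, G, H.
B starts after A ends, so nothing later overlaps A either.
C starts after B ends, so nothing later overlaps B either.
D starts after C ends, so nothing later overlaps C either.
E starts after D ends, so nothing later overlaps D either.
F starts after E ends, so nothing later overlaps E either.
G starts after F ends, so nothing later overlaps F either.
H starts after G ends.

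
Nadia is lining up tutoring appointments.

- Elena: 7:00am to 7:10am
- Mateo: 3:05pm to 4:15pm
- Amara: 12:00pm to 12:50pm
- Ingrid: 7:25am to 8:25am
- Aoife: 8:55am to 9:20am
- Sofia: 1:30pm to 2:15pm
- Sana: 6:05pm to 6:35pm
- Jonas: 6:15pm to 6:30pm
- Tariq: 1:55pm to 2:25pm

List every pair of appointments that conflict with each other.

Jonas & Sana, Sofia & Tariq

Sorted by start: Elena, Ingrid, Aoife, Amara, Sofia, Tariq, Mateo, Sana, Jonas.
Ingrid starts after Elena ends; Elena is clear from here.
Aoife starts after Ingrid ends; Ingrid is clear from here.
Amara starts after Aoife ends; Aoife is clear from here.
Sofia starts after Amara ends; Amara is clear from here.
Tariq starts before Sofia ends → Sofia and Tariq overlap.
Mateo starts after Sofia ends; Sofia is clear from here.
Mateo starts after Tariq ends; Tariq is clear from here.
Sana starts after Mateo ends; Mateo is clear from here.
Jonas starts before Sana ends → Sana and Jonas overlap.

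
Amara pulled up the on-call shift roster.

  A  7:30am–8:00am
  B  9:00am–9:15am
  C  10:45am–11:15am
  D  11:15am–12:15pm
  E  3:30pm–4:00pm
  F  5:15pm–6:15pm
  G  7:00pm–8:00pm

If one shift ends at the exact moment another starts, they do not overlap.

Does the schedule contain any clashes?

No

Two intervals overlap when each starts before the other ends.
Sorted by start: A, B, C, D, E, F, G.
B starts after A ends — done with A.
C starts after B ends — done with B.
D starts exactly when C ends (back-to-back, no overlap) — done with C.
E starts after D ends — done with D.
F starts after E ends — done with E.
G starts after F ends.
Every pair is clear; the schedule has no overlaps.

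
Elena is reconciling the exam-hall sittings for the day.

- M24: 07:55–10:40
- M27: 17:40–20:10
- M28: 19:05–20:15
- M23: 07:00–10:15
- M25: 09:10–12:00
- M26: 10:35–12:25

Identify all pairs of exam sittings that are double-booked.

Sorted by start: M23, M24, M25, M26, M27, M28.
M24 starts before M23 ends → M23 and M24 overlap.
M25 starts before M23 ends → M23 and M25 overlap.
M26 starts after M23 ends; M23 is clear from here.
M25 starts before M24 ends → M24 and M25 overlap.
M26 starts before M24 ends → M24 and M26 overlap.
M27 starts after M24 ends; M24 is clear from here.
M26 starts before M25 ends → M25 and M26 overlap.
M27 starts after M25 ends; M25 is clear from here.
M27 starts after M26 ends; M26 is clear from here.
M28 starts before M27 ends → M27 and M28 overlap.

M23 & M24, M23 & M25, M24 & M25, M24 & M26, M25 & M26, M27 & M28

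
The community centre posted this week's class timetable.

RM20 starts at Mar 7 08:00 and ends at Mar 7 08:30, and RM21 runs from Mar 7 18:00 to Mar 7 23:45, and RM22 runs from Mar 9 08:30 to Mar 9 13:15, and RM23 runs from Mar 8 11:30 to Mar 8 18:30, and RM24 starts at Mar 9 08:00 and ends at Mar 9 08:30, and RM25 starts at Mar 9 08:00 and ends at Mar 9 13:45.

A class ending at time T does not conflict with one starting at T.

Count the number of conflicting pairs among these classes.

Check each pair: they overlap iff neither finishes before the other starts.
Sorted by start: RM20, RM21, RM23, RM24, RM25, RM22.
RM21 starts after RM20 ends; RM20 is clear from here.
RM23 starts after RM21 ends; RM21 is clear from here.
RM24 starts after RM23 ends; RM23 is clear from here.
RM25 starts before RM24 ends → RM24 and RM25 overlap.
RM22 starts exactly when RM24 ends (back-to-back, no overlap).
RM22 starts before RM25 ends → RM25 and RM22 overlap.
Overlapping pairs: RM22 & RM25, RM24 & RM25 — 2 in total.

2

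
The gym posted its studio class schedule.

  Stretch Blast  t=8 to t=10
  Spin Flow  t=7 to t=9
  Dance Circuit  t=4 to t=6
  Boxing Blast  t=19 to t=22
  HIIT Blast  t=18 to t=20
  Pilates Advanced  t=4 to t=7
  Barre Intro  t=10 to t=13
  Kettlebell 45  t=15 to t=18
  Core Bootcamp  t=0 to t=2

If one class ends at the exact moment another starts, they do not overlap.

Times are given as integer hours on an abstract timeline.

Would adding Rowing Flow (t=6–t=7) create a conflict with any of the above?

Yes — it overlaps Pilates Advanced

Core Bootcamp: ends t=2 at or before Rowing Flow starts t=6 → clear.
Dance Circuit: ends t=6 at or before Rowing Flow starts t=6 → clear.
Pilates Advanced: starts t=4 before Rowing Flow ends t=7, and ends t=7 after Rowing Flow starts t=6 → overlap.
Spin Flow: starts t=7 at or after Rowing Flow ends t=7 → clear.
Stretch Blast: starts t=8 at or after Rowing Flow ends t=7 → clear.
Barre Intro: starts t=10 at or after Rowing Flow ends t=7 → clear.
Kettlebell 45: starts t=15 at or after Rowing Flow ends t=7 → clear.
HIIT Blast: starts t=18 at or after Rowing Flow ends t=7 → clear.
Boxing Blast: starts t=19 at or after Rowing Flow ends t=7 → clear.
Rowing Flow overlaps Pilates Advanced.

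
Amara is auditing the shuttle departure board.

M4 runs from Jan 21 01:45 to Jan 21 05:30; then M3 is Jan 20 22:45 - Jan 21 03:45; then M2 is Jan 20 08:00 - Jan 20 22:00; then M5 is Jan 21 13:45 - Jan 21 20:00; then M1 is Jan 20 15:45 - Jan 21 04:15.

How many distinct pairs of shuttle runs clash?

4

Two intervals overlap when each starts before the other ends.
Sorted by start: M2, M1, M3, M4, M5.
M1 starts before M2 ends → M2 and M1 overlap.
M3 starts after M2 ends, so nothing later overlaps M2 either.
M3 starts before M1 ends → M1 and M3 overlap.
M4 starts before M1 ends → M1 and M4 overlap.
M5 starts after M1 ends.
M4 starts before M3 ends → M3 and M4 overlap.
M5 starts after M3 ends.
M5 starts after M4 ends.
Overlapping pairs: M1 & M2, M1 & M3, M1 & M4, M3 & M4 — 4 in total.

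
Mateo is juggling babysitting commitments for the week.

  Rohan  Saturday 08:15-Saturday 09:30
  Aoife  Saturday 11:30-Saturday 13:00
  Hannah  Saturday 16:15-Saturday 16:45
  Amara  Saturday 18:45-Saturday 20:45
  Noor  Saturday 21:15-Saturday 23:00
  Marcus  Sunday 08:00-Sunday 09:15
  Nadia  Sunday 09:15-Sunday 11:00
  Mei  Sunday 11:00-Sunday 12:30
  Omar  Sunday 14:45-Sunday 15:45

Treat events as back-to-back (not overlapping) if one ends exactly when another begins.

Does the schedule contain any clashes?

No

Sorted by start: Rohan, Aoife, Hannah, Amara, Noor, Marcus, Nadia, Mei, Omar.
Aoife starts after Rohan ends, so nothing later overlaps Rohan either.
Hannah starts after Aoife ends, so nothing later overlaps Aoife either.
Amara starts after Hannah ends, so nothing later overlaps Hannah either.
Noor starts after Amara ends, so nothing later overlaps Amara either.
Marcus starts after Noor ends, so nothing later overlaps Noor either.
Nadia starts exactly when Marcus ends (back-to-back, no overlap), so nothing later overlaps Marcus either.
Mei starts exactly when Nadia ends (back-to-back, no overlap), so nothing later overlaps Nadia either.
Omar starts after Mei ends.
Every pair is clear; the schedule has no overlaps.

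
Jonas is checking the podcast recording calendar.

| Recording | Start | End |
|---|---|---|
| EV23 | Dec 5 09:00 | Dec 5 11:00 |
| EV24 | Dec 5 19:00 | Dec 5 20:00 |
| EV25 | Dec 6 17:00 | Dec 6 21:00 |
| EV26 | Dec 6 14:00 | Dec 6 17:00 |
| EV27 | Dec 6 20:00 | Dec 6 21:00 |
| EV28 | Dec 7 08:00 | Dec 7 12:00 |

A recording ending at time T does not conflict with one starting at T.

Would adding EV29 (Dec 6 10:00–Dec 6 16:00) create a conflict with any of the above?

Yes — it overlaps EV26

EV23: ends Dec 5 11:00 at or before EV29 starts Dec 6 10:00 → clear.
EV24: ends Dec 5 20:00 at or before EV29 starts Dec 6 10:00 → clear.
EV26: starts Dec 6 14:00 before EV29 ends Dec 6 16:00, and ends Dec 6 17:00 after EV29 starts Dec 6 10:00 → overlap.
EV25: starts Dec 6 17:00 at or after EV29 ends Dec 6 16:00 → clear.
EV27: starts Dec 6 20:00 at or after EV29 ends Dec 6 16:00 → clear.
EV28: starts Dec 7 08:00 at or after EV29 ends Dec 6 16:00 → clear.
EV29 overlaps EV26.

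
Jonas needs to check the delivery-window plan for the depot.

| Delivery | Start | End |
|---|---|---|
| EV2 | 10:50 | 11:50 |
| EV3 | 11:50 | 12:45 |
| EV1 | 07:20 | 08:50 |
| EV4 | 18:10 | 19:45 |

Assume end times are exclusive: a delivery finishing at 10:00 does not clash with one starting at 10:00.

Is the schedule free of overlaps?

Yes

Sorted by start: EV1, EV2, EV3, EV4.
EV2 starts after EV1 ends; EV1 is clear from here.
EV3 starts exactly when EV2 ends (back-to-back, no overlap); EV2 is clear from here.
EV4 starts after EV3 ends.
Every pair is clear; the schedule has no overlaps.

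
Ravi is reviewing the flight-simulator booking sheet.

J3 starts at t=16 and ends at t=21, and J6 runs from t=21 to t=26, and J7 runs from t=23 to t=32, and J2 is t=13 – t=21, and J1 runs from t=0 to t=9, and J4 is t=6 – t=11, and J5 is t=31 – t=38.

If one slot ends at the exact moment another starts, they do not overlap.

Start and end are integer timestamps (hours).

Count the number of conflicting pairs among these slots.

Sorted by start: J1, J4, J2, J3, J6, J7, J5.
J4 starts before J1 ends → J1 and J4 overlap.
J2 starts after J1 ends; J1 is clear from here.
J2 starts after J4 ends; J4 is clear from here.
J3 starts before J2 ends → J2 and J3 overlap.
J6 starts exactly when J2 ends (back-to-back, no overlap); J2 is clear from here.
J6 starts exactly when J3 ends (back-to-back, no overlap); J3 is clear from here.
J7 starts before J6 ends → J6 and J7 overlap.
J5 starts after J6 ends.
J5 starts before J7 ends → J7 and J5 overlap.
Overlapping pairs: J1 & J4, J2 & J3, J5 & J7, J6 & J7 — 4 in total.

4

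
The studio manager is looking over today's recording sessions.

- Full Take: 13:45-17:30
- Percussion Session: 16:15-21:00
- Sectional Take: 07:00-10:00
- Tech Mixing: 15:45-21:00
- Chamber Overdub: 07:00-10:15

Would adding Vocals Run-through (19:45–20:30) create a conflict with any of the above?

Chamber Overdub: ends 10:15 at or before Vocals Run-through starts 19:45 → clear.
Sectional Take: ends 10:00 at or before Vocals Run-through starts 19:45 → clear.
Full Take: ends 17:30 at or before Vocals Run-through starts 19:45 → clear.
Tech Mixing: starts 15:45 before Vocals Run-through ends 20:30, and ends 21:00 after Vocals Run-through starts 19:45 → overlap.
Percussion Session: starts 16:15 before Vocals Run-through ends 20:30, and ends 21:00 after Vocals Run-through starts 19:45 → overlap.
Vocals Run-through overlaps Percussion Session, Tech Mixing.

Yes — it overlaps Percussion Session, Tech Mixing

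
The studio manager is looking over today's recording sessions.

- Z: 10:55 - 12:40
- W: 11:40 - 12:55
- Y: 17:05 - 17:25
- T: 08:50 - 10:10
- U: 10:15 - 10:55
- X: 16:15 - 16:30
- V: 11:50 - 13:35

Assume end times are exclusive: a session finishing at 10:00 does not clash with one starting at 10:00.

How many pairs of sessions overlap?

3

Sorted by start: T, U, Z, W, V, X, Y.
U starts after T ends; T is clear from here.
Z starts exactly when U ends (back-to-back, no overlap); U is clear from here.
W starts before Z ends → Z and W overlap.
V starts before Z ends → Z and V overlap.
X starts after Z ends; Z is clear from here.
V starts before W ends → W and V overlap.
X starts after W ends; W is clear from here.
X starts after V ends; V is clear from here.
Y starts after X ends.
Overlapping pairs: V & W, V & Z, W & Z — 3 in total.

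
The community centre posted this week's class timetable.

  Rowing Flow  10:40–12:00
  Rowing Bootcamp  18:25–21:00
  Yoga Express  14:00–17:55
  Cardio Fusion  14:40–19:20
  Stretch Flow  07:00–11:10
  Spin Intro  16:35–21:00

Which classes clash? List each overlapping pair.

Cardio Fusion & Rowing Bootcamp, Cardio Fusion & Spin Intro, Cardio Fusion & Yoga Express, Rowing Bootcamp & Spin Intro, Rowing Flow & Stretch Flow, Spin Intro & Yoga Express

Sorted by start: Stretch Flow, Rowing Flow, Yoga Express, Cardio Fusion, Spin Intro, Rowing Bootcamp.
Rowing Flow starts before Stretch Flow ends → Stretch Flow and Rowing Flow overlap.
Yoga Express starts after Stretch Flow ends, so nothing later overlaps Stretch Flow either.
Yoga Express starts after Rowing Flow ends, so nothing later overlaps Rowing Flow either.
Cardio Fusion starts before Yoga Express ends → Yoga Express and Cardio Fusion overlap.
Spin Intro starts before Yoga Express ends → Yoga Express and Spin Intro overlap.
Rowing Bootcamp starts after Yoga Express ends.
Spin Intro starts before Cardio Fusion ends → Cardio Fusion and Spin Intro overlap.
Rowing Bootcamp starts before Cardio Fusion ends → Cardio Fusion and Rowing Bootcamp overlap.
Rowing Bootcamp starts before Spin Intro ends → Spin Intro and Rowing Bootcamp overlap.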